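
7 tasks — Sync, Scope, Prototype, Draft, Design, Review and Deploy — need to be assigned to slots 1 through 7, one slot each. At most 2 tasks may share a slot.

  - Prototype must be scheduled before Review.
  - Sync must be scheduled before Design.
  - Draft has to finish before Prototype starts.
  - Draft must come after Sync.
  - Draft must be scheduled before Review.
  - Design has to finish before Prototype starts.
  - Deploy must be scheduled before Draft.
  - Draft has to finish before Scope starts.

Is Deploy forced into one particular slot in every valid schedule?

No

Deploy can be 1 (e.g. Prototype=3, Review=4, Sync=1, Design=2, Deploy=1, Draft=2, Scope=3) or 2 (e.g. Sync=1; Scope=4; Deploy=2; Draft=3; Review=5; Prototype=4; Design=2).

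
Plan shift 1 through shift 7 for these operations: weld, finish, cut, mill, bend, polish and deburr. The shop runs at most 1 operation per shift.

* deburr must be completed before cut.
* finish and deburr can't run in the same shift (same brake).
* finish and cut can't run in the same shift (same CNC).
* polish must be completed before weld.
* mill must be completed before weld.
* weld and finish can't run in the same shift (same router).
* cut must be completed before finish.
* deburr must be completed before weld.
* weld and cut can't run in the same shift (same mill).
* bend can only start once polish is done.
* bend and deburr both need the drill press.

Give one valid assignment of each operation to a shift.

mill=shift 3, finish=shift 6, weld=shift 4, cut=shift 5, polish=shift 1, bend=shift 7, deburr=shift 2

Checking: polish(shift 1) before bend(shift 7); deburr(shift 2) before cut(shift 5); mill(shift 3) before weld(shift 4); deburr(shift 2) before weld(shift 4); cut(shift 5) before finish(shift 6); polish(shift 1) before weld(shift 4); finish(shift 6) != deburr(shift 2); weld(shift 4) != cut(shift 5); finish(shift 6) != cut(shift 5); bend(shift 7) != deburr(shift 2); weld(shift 4) != finish(shift 6); max 1 per shift (cap 1).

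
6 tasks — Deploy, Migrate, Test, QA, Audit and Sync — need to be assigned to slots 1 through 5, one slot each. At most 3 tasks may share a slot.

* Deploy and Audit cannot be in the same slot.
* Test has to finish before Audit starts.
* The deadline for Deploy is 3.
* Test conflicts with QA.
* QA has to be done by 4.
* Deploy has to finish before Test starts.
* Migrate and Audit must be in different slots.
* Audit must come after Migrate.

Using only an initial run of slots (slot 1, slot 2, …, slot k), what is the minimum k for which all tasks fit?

3

The precedence chain requires at least 3 distinct slots.
With at most 3 per slot and 6 tasks, at least 2 slots are needed.
3 works (last occupied slot: 3): for example Test in 2, Sync in 2, Migrate in 1, Audit in 3, QA in 1, Deploy in 1.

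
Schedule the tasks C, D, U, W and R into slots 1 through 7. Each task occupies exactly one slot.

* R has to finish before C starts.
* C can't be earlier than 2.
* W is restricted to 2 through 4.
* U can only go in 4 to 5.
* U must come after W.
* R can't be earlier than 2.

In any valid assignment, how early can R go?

2

R is available from 2; downstream work caps R at 6.
R at 2 is achievable: U in 4; C in 3; D in 1; W in 2; R in 2.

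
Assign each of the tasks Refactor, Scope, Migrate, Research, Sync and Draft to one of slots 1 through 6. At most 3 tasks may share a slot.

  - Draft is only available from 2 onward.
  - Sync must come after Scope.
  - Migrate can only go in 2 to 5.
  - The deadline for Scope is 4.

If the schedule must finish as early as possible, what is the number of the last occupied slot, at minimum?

The precedence chain requires at least 2 distinct slots.
With at most 3 per slot and 6 tasks, at least 2 slots are needed.
2 works (last occupied slot: 2): for example Refactor in 1, Research in 1, Scope in 1, Draft in 2, Migrate in 2, Sync in 2.

slot 2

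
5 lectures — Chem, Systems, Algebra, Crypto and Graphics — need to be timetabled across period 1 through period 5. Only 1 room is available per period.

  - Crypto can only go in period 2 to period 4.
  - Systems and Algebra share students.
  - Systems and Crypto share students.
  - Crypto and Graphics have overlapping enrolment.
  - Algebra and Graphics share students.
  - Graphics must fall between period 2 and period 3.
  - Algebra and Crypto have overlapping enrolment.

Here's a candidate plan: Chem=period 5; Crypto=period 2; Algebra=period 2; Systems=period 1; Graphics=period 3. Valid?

Crypto and Graphics have overlapping enrolment — holds.
Algebra and Graphics share students — holds.
Systems and Crypto share students — holds.
Crypto can only go in period 2 to period 4 — holds.
Systems and Algebra share students — holds.
Algebra and Crypto have overlapping enrolment — violated.
Only 1 room is available per period — violated.
Graphics must fall between period 2 and period 3 — holds.

No — it violates: Algebra and Crypto have overlapping enrolment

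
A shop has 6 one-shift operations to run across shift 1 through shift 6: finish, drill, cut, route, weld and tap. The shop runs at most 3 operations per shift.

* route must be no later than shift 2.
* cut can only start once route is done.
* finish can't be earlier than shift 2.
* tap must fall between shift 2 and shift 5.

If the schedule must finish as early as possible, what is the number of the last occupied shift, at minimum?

shift 2

The precedence chain requires at least 2 distinct shifts.
With at most 3 per shift and 6 operations, at least 2 shifts are needed.
2 works (last occupied shift: shift 2): for example finish=shift 2; weld=shift 1; route=shift 1; tap=shift 2; cut=shift 2; drill=shift 1.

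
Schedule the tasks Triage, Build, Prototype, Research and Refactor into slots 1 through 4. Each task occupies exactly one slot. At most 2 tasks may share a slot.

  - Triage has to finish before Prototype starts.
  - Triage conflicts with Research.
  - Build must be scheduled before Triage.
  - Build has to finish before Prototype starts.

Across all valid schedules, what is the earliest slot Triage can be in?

2

Precedence pushes Triage to at least 2; downstream work caps Triage at 3.
Triage at 2 is achievable: Prototype in 3, Build in 1, Refactor in 2, Research in 1, Triage in 2.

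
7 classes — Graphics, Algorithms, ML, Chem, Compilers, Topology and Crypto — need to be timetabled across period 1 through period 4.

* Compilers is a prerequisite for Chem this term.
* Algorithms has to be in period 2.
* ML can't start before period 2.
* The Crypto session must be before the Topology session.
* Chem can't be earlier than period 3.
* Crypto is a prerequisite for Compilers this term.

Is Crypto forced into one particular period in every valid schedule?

No

Crypto can be period 1 (e.g. Chem=period 3, Crypto=period 1, Graphics=period 1, Compilers=period 2, ML=period 2, Algorithms=period 2, Topology=period 2) or period 2 (e.g. Crypto=period 2, Compilers=period 3, Algorithms=period 2, Chem=period 4, ML=period 2, Topology=period 3, Graphics=period 1).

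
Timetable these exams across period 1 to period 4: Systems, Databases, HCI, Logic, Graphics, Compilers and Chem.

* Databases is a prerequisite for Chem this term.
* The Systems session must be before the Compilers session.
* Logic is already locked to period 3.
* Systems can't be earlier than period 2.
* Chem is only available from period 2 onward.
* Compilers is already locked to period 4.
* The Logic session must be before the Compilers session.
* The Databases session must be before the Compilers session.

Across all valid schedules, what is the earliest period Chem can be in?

Chem is available from period 2.
Chem at period 2 is achievable: Logic=period 3, HCI=period 1, Compilers=period 4, Graphics=period 1, Systems=period 2, Chem=period 2, Databases=period 1.

period 2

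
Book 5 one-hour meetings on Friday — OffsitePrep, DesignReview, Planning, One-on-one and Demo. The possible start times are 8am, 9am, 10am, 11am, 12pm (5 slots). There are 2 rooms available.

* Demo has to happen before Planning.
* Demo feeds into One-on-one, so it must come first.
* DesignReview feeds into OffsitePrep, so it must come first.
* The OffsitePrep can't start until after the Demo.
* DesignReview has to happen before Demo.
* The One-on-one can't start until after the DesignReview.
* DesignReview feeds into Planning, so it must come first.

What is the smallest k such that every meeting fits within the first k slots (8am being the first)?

The precedence chain requires at least 3 distinct slots.
With at most 2 per slot and 5 meetings, at least 3 slots are needed.
Could 3 slots be enough, i.e. nothing placed later than 10am? No: One-on-one must come after DesignReview (at 8am or later) → {9am, 10am}; DesignReview must come before One-on-one (at 10am or earlier) → {8am, 9am}; Planning must come after DesignReview (at 8am or later) → {9am, 10am}; Demo must come after DesignReview (at 8am or later) → {9am, 10am}; One-on-one must come after Demo (at 9am or later) → {10am}; Demo must come before One-on-one (at 10am or earlier) → {9am}; OffsitePrep must come after DesignReview (at 8am or later) → {9am, 10am}; OffsitePrep must come after Demo (at 9am or later) → {10am}; Planning must come after Demo (at 9am or later) → {10am}; that puts OffsitePrep, Planning and One-on-one all in 10am — more than 2 per slot.
So 3 slots is not enough.
4 works (last occupied slot: 11am): for example DesignReview=8am; OffsitePrep=10am; Planning=10am; One-on-one=11am; Demo=9am.

4 slots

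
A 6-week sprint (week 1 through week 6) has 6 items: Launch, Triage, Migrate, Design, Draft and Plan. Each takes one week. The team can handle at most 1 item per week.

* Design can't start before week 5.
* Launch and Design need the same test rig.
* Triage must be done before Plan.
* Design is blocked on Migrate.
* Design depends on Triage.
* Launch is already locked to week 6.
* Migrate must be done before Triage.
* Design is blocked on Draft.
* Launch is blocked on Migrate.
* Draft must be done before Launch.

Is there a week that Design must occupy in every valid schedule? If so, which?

week 5

Design's window is week 5–week 6.
Launch is fixed at week 6, and Design can't share a week with Launch.
So Design must be week 5.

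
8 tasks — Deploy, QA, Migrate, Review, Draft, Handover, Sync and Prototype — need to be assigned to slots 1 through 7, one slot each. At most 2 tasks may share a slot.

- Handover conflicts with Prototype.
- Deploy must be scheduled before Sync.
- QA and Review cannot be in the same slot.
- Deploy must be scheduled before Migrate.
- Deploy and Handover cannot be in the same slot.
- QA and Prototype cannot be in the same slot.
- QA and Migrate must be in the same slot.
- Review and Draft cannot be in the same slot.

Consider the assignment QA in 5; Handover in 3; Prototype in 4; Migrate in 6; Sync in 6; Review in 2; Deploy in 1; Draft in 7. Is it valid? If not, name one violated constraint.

Invalid. QA and Migrate must be in the same slot.

Deploy must be scheduled before Migrate — holds.
Review and Draft cannot be in the same slot — holds.
Deploy must be scheduled before Sync — holds.
Handover conflicts with Prototype — holds.
At most 2 tasks may share a slot — holds.
QA and Prototype cannot be in the same slot — holds.
QA and Migrate must be in the same slot — violated.
Deploy and Handover cannot be in the same slot — holds.
QA and Review cannot be in the same slot — holds.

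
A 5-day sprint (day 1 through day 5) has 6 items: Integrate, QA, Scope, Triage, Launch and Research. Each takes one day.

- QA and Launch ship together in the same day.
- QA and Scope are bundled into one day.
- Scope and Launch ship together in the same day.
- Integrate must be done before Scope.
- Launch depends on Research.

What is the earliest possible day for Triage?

Triage at day 1 is achievable: Launch in day 2; Integrate in day 1; Research in day 1; Triage in day 1; QA in day 2; Scope in day 2.

day 1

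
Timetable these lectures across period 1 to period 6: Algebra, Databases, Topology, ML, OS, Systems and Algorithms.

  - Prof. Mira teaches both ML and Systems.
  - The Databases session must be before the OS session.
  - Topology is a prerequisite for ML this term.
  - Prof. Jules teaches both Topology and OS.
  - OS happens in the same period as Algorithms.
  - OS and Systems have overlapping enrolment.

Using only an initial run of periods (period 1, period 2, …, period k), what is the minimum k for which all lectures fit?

The precedence chain requires at least 2 distinct periods.
2 works (last occupied period: period 2): for example Databases=period 1, Systems=period 1, Algorithms=period 2, Topology=period 1, OS=period 2, ML=period 2, Algebra=period 1.

2 periods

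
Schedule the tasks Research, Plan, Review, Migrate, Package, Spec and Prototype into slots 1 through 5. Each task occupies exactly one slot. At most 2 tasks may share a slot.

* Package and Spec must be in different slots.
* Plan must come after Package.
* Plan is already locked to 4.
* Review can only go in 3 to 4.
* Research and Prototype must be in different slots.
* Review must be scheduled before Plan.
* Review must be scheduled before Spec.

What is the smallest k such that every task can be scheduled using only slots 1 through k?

4

The precedence chain requires at least 2 distinct slots.
With at most 2 per slot and 7 tasks, at least 4 slots are needed.
Plan can't be placed before 4, so the schedule must run through at least slot 4.
4 works (last occupied slot: 4): for example Package in 1; Spec in 4; Migrate in 2; Prototype in 2; Review in 3; Plan in 4; Research in 1.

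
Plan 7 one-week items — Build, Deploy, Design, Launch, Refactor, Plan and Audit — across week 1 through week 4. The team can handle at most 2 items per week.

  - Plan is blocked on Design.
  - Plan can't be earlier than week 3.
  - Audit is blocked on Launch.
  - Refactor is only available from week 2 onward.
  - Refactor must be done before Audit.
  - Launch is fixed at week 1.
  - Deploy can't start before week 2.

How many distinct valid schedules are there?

Splitting on Build: it can be week 1 (15), week 2 (15), week 3 (12), week 4 (12). Listing each branch's schedules as (Deploy, Design, Launch, Refactor, Plan, Audit) by week number:
Build=week 1: (2,2,1,3,3,4) (2,2,1,3,4,4) (2,3,1,2,4,3) (2,3,1,2,4,4) (2,3,1,3,4,4) (3,2,1,2,3,4) (3,2,1,2,4,3) (3,2,1,2,4,4) (3,2,1,3,4,4) (3,3,1,2,4,4) (4,2,1,2,3,3) (4,2,1,2,3,4) (4,2,1,2,4,3) (4,2,1,3,3,4) (4,3,1,2,4,3) — 15.
Build=week 2: (2,1,1,3,3,4) (2,1,1,3,4,4) (2,3,1,3,4,4) (3,1,1,2,3,4) (3,1,1,2,4,3) (3,1,1,2,4,4) (3,1,1,3,4,4) (3,2,1,3,4,4) (3,3,1,2,4,4) (4,1,1,2,3,3) (4,1,1,2,3,4) (4,1,1,2,4,3) (4,1,1,3,3,4) (4,2,1,3,3,4) (4,3,1,2,4,3) — 15.
Build=week 3: (2,1,1,2,3,4) (2,1,1,2,4,3) (2,1,1,2,4,4) (2,1,1,3,4,4) (2,2,1,3,4,4) (2,3,1,2,4,4) (3,1,1,2,4,4) (3,2,1,2,4,4) (4,1,1,2,3,4) (4,1,1,2,4,3) (4,2,1,2,3,4) (4,2,1,2,4,3) — 12.
Build=week 4: (2,1,1,2,3,3) (2,1,1,2,3,4) (2,1,1,2,4,3) (2,1,1,3,3,4) (2,2,1,3,3,4) (2,3,1,2,4,3) (3,1,1,2,3,4) (3,1,1,2,4,3) (3,2,1,2,3,4) (3,2,1,2,4,3) (4,1,1,2,3,3) (4,2,1,2,3,3) — 12.
Summing: 15 + 15 + 12 + 12 = 54.

54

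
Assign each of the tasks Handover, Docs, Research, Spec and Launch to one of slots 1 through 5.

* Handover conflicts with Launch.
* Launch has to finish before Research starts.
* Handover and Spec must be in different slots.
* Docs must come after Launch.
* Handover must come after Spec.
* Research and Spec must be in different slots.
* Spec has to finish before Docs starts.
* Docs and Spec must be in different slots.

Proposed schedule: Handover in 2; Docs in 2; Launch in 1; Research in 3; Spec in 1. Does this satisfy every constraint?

Yes

Research and Spec must be in different slots — holds.
Spec has to finish before Docs starts — holds.
Docs and Spec must be in different slots — holds.
Handover conflicts with Launch — holds.
Docs must come after Launch — holds.
Handover must come after Spec — holds.
Launch has to finish before Research starts — holds.
Handover and Spec must be in different slots — holds.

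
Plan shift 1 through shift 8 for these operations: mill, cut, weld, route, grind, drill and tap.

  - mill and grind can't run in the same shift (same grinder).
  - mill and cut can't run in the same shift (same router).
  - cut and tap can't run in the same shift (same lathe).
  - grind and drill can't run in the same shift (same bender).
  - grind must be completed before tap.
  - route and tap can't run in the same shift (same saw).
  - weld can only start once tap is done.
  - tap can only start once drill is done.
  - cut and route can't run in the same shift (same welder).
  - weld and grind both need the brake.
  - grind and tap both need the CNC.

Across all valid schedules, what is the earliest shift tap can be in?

Precedence pushes tap to at least shift 2; downstream work caps tap at shift 7.
tap at shift 3 is achievable: drill in shift 2, cut in shift 1, route in shift 2, weld in shift 4, grind in shift 1, mill in shift 2, tap in shift 3.
Nothing earlier works — the conflict constraints rule out every shift before shift 3.

shift 3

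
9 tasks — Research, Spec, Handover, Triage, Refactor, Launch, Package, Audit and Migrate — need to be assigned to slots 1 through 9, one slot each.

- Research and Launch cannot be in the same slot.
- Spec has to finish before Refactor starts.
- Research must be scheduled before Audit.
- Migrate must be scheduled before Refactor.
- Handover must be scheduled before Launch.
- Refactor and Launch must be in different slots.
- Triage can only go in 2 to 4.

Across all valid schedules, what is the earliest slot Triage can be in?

2

Triage is available from 2; Triage's own window allows nothing later than 4.
Triage at 2 is achievable: Audit=2; Launch=3; Package=1; Migrate=1; Research=1; Refactor=2; Spec=1; Handover=1; Triage=2.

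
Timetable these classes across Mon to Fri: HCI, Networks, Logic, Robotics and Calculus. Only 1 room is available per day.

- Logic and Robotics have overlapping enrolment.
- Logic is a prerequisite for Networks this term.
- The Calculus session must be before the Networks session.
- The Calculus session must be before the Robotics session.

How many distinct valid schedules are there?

25

Splitting on HCI: it can be Mon (5), Tue (5), Wed (5), Thu (5), Fri (5). Listing each branch's schedules as (Networks, Logic, Robotics, Calculus):
HCI=Mon: (Thu,Tue,Fri,Wed) (Thu,Wed,Fri,Tue) (Fri,Tue,Thu,Wed) (Fri,Wed,Thu,Tue) (Fri,Thu,Wed,Tue) — 5.
HCI=Tue: (Thu,Mon,Fri,Wed) (Thu,Wed,Fri,Mon) (Fri,Mon,Thu,Wed) (Fri,Wed,Thu,Mon) (Fri,Thu,Wed,Mon) — 5.
HCI=Wed: (Thu,Mon,Fri,Tue) (Thu,Tue,Fri,Mon) (Fri,Mon,Thu,Tue) (Fri,Tue,Thu,Mon) (Fri,Thu,Tue,Mon) — 5.
HCI=Thu: (Wed,Mon,Fri,Tue) (Wed,Tue,Fri,Mon) (Fri,Mon,Wed,Tue) (Fri,Tue,Wed,Mon) (Fri,Wed,Tue,Mon) — 5.
HCI=Fri: (Wed,Mon,Thu,Tue) (Wed,Tue,Thu,Mon) (Thu,Mon,Wed,Tue) (Thu,Tue,Wed,Mon) (Thu,Wed,Tue,Mon) — 5.
Summing: 5 + 5 + 5 + 5 + 5 = 25.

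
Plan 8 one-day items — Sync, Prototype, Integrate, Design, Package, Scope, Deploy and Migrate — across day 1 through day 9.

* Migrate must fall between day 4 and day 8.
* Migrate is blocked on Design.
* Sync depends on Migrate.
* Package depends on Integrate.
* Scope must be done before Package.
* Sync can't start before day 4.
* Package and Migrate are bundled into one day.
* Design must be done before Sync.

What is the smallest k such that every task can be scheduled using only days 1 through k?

The precedence chain requires at least 3 distinct days.
Propagating the time windows through the other constraints, Sync can't land before day 5, so the schedule must run through at least day 5.
5 works (last occupied day: day 5): for example Sync in day 5, Deploy in day 1, Scope in day 1, Design in day 1, Migrate in day 4, Package in day 4, Integrate in day 1, Prototype in day 1.

5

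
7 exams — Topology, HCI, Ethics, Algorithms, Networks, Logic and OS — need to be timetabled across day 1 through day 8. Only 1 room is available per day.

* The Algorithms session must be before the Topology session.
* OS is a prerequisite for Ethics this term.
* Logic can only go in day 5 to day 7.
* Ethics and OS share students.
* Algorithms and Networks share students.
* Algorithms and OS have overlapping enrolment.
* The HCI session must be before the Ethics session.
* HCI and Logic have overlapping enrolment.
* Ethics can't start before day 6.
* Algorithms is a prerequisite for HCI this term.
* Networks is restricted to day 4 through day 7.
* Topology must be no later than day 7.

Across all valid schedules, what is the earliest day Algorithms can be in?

day 1

Downstream work caps Algorithms at day 6.
Algorithms at day 1 is achievable: HCI=day 2, OS=day 3, Networks=day 4, Topology=day 7, Ethics=day 6, Logic=day 5, Algorithms=day 1.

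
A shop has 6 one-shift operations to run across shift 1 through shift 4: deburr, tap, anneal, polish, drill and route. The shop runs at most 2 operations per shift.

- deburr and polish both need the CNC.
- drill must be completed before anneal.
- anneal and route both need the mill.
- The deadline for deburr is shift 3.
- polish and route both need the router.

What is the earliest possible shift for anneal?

shift 2

Precedence pushes anneal to at least shift 2.
anneal at shift 2 is achievable: deburr in shift 1, route in shift 4, polish in shift 3, anneal in shift 2, drill in shift 1, tap in shift 2.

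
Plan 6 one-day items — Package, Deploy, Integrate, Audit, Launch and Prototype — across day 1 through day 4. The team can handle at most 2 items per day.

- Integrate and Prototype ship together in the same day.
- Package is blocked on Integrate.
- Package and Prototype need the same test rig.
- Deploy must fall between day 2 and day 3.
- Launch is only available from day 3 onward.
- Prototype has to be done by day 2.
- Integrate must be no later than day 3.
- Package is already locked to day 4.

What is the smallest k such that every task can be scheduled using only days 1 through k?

4 days

The precedence chain requires at least 2 distinct days.
With at most 2 per day and 6 tasks, at least 3 days are needed.
Package can't be placed before day 4, so the schedule must run through at least day 4.
4 works (last occupied day: day 4): for example Integrate=day 1; Deploy=day 2; Audit=day 2; Prototype=day 1; Package=day 4; Launch=day 3.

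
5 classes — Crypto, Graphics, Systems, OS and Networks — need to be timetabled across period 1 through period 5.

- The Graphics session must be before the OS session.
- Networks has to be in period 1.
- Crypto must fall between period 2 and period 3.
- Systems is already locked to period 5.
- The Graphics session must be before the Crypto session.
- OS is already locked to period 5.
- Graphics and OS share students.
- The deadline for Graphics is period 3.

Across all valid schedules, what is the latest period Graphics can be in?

Graphics's own window allows nothing later than period 3; downstream work caps Graphics at period 2.
Graphics at period 2 is achievable: Networks=period 1; Systems=period 5; Graphics=period 2; OS=period 5; Crypto=period 3.

period 2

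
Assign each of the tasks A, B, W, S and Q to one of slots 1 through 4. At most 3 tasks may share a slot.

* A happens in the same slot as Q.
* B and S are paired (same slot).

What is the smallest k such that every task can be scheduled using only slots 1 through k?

With at most 3 per slot and 5 tasks, at least 2 slots are needed.
2 works (last occupied slot: 2): for example A=1, W=1, B=2, Q=1, S=2.

2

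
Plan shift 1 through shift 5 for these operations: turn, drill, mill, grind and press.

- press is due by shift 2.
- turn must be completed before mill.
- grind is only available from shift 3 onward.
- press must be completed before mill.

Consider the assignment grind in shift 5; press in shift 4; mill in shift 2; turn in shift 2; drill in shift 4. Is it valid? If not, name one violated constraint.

press must be completed before mill — violated.
press is due by shift 2 — violated.
turn must be completed before mill — violated.
grind is only available from shift 3 onward — holds.

No — it violates: press must be completed before mill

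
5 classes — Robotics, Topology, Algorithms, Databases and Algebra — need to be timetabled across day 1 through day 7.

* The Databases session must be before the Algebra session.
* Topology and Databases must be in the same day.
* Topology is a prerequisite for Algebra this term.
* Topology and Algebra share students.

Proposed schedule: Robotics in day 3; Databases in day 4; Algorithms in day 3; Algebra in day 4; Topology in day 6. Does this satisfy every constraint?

Invalid. Topology is a prerequisite for Algebra this term.

Topology and Algebra share students — holds.
Topology and Databases must be in the same day — violated.
The Databases session must be before the Algebra session — violated.
Topology is a prerequisite for Algebra this term — violated.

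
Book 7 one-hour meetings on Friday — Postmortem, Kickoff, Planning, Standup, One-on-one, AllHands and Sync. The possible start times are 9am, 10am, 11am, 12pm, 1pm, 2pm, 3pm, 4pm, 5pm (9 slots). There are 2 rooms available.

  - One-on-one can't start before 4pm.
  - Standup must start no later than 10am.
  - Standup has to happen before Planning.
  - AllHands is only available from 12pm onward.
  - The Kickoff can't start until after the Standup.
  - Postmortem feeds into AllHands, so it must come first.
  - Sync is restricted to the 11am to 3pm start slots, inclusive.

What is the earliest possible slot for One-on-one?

4pm

One-on-one is available from 4pm.
One-on-one at 4pm is achievable: Planning in 10am; One-on-one in 4pm; Standup in 9am; AllHands in 12pm; Kickoff in 10am; Sync in 11am; Postmortem in 9am.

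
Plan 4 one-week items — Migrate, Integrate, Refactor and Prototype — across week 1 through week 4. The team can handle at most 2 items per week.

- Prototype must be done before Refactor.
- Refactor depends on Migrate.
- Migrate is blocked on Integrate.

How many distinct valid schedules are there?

11

Splitting on Migrate: it can be week 2 (5), week 3 (6). Listing each branch's schedules as (Integrate, Refactor, Prototype) by week number:
Migrate=week 2: (1,3,1) (1,3,2) (1,4,1) (1,4,2) (1,4,3) — 5.
Migrate=week 3: (1,4,1) (1,4,2) (1,4,3) (2,4,1) (2,4,2) (2,4,3) — 6.
Summing: 5 + 6 = 11.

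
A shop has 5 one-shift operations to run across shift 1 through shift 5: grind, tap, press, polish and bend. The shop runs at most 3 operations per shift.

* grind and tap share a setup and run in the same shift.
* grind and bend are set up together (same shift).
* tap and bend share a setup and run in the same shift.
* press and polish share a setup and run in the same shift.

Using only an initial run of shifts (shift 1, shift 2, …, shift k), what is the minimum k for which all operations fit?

With at most 3 per shift and 5 operations, at least 2 shifts are needed.
2 works (last occupied shift: shift 2): for example bend in shift 1; tap in shift 1; press in shift 2; grind in shift 1; polish in shift 2.

2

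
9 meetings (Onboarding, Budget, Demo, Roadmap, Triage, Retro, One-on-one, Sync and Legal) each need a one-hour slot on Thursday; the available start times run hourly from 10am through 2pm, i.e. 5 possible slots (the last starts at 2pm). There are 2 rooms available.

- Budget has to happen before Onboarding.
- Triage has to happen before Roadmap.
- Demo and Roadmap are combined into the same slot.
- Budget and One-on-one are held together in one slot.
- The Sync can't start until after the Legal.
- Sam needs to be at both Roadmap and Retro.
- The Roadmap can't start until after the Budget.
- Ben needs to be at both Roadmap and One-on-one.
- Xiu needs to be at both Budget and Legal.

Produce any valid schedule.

Retro in 1pm, Demo in 12pm, One-on-one in 10am, Triage in 11am, Sync in 2pm, Onboarding in 11am, Roadmap in 12pm, Legal in 1pm, Budget in 10am

Checking: Legal(1pm) before Sync(2pm); Budget(10am) before Roadmap(12pm); Budget(10am) before Onboarding(11am); Triage(11am) before Roadmap(12pm); Budget(10am) != Legal(1pm); Roadmap(12pm) != One-on-one(10am); Roadmap(12pm) != Retro(1pm); Demo = Roadmap = 12pm; Budget = One-on-one = 10am; max 2 per slot (cap 2).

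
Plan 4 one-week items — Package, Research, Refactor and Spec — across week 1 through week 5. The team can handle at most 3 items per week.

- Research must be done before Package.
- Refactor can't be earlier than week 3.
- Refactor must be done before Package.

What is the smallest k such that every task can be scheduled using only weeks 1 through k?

4 weeks

The precedence chain requires at least 2 distinct weeks.
With at most 3 per week and 4 tasks, at least 2 weeks are needed.
Propagating the time windows through the other constraints, Package can't land before week 4, so the schedule must run through at least week 4.
4 works (last occupied week: week 4): for example Refactor -> week 3, Spec -> week 1, Research -> week 1, Package -> week 4.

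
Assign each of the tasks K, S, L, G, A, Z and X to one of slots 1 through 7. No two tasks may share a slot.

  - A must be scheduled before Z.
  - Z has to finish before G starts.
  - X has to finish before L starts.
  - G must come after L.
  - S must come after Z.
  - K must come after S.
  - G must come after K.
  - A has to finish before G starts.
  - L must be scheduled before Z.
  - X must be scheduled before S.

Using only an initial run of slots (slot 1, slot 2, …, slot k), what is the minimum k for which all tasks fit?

7 slots

The precedence chain requires at least 6 distinct slots.
With at most 1 per slot and 7 tasks, at least 7 slots are needed.
7 works (last occupied slot: 7): for example K=6; A=3; S=5; G=7; X=1; Z=4; L=2.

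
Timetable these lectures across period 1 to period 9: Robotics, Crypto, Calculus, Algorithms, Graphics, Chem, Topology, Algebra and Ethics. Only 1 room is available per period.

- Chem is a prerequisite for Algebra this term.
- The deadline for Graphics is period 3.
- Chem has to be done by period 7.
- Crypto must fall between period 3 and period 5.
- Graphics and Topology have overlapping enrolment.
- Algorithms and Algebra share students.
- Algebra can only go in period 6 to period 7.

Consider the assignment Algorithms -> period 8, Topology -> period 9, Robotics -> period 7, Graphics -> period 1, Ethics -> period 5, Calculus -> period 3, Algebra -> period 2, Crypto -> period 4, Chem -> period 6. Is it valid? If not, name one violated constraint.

Only 1 room is available per period — holds.
Chem is a prerequisite for Algebra this term — violated.
Chem has to be done by period 7 — holds.
Crypto must fall between period 3 and period 5 — holds.
The deadline for Graphics is period 3 — holds.
Algorithms and Algebra share students — holds.
Algebra can only go in period 6 to period 7 — violated.
Graphics and Topology have overlapping enrolment — holds.

No — it violates: Chem is a prerequisite for Algebra this term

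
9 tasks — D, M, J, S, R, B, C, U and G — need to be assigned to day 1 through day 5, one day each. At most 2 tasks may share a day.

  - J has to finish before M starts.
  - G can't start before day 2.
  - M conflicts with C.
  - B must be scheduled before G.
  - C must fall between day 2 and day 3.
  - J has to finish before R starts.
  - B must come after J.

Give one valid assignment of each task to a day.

R in day 4, D in day 1, J in day 1, S in day 4, G in day 3, U in day 5, B in day 2, M in day 3, C in day 2

Checking: J(day 1) before B(day 2); J(day 1) before R(day 4); J(day 1) before M(day 3); B(day 2) before G(day 3); M(day 3) != C(day 2); C=day 2 in [day 2,day 3]; G=day 3 in [day 2,day 5]; max 2 per day (cap 2).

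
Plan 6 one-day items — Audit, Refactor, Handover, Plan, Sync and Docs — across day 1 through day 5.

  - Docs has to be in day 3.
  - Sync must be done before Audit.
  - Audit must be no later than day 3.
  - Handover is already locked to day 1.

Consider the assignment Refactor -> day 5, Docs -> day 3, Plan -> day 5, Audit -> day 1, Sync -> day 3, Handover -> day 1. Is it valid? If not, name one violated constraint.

Docs has to be in day 3 — holds.
Sync must be done before Audit — violated.
Handover is already locked to day 1 — holds.
Audit must be no later than day 3 — holds.

No. Sync must be done before Audit is not satisfied.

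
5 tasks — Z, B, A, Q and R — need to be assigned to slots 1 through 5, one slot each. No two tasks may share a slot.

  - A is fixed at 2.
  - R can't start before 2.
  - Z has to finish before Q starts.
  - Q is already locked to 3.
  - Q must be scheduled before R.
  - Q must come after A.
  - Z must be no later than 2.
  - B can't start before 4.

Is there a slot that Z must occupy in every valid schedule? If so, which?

1

Z's own window allows nothing later than 2.
So Z is pinned to 1.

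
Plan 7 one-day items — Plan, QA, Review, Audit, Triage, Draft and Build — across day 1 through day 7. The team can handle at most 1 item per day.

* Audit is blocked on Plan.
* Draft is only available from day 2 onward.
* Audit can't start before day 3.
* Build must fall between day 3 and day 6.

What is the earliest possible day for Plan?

Downstream work caps Plan at day 6.
Plan at day 1 is achievable: Triage -> day 7; Plan -> day 1; Build -> day 3; Review -> day 6; Audit -> day 4; QA -> day 5; Draft -> day 2.

day 1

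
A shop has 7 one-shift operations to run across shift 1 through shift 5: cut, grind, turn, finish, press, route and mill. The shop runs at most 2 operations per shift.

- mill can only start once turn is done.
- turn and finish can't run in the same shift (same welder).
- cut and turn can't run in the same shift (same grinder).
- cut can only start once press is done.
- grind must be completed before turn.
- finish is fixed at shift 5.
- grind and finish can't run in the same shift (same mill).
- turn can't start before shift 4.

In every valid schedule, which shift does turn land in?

shift 4

turn's window is shift 4–shift 5.
finish is fixed at shift 5, and turn can't share a shift with finish.
So turn must be shift 4.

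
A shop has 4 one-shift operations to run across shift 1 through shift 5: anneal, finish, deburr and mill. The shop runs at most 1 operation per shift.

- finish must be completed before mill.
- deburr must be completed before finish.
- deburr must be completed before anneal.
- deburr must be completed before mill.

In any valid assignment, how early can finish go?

Precedence pushes finish to at least shift 2; downstream work caps finish at shift 4.
finish at shift 2 is achievable: mill=shift 3; deburr=shift 1; anneal=shift 4; finish=shift 2.

shift 2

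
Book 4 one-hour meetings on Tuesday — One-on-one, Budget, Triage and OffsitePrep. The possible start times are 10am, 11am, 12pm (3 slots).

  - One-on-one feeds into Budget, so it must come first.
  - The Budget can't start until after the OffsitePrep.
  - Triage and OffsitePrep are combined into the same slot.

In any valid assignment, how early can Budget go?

11am

Precedence pushes Budget to at least 11am.
Budget at 11am is achievable: Budget=11am, Triage=10am, One-on-one=10am, OffsitePrep=10am.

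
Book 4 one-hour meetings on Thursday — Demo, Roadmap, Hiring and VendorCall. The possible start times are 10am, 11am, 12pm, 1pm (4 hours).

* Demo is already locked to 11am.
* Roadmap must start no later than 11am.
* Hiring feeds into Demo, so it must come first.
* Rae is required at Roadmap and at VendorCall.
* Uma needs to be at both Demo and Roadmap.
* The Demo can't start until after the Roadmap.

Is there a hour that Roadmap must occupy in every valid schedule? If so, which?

Roadmap's window is 10am–11am.
Demo is fixed at 11am, and Roadmap can't share a hour with Demo.
So Roadmap must be 10am.

10am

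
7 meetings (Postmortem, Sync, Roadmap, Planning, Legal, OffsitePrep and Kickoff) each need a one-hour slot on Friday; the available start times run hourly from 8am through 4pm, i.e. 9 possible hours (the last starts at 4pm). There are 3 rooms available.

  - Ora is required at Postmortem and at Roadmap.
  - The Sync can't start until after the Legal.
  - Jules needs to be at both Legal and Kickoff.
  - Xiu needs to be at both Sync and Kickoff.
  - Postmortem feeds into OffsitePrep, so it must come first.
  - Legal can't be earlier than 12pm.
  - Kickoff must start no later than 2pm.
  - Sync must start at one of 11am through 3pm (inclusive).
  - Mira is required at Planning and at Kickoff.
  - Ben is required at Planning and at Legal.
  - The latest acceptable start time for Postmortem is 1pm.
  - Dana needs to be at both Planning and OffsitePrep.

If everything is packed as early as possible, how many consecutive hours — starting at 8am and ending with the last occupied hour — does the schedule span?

The precedence chain requires at least 2 distinct hours.
With at most 3 per hour and 7 meetings, at least 3 hours are needed.
Propagating the time windows through the other constraints, Sync can't land before 1pm — that is hour 6 counting from 8am — so the schedule must run through at least 6 hours.
6 works (last occupied hour: 1pm): for example Kickoff=9am, Legal=12pm, Sync=1pm, OffsitePrep=9am, Planning=8am, Roadmap=9am, Postmortem=8am.

6 hours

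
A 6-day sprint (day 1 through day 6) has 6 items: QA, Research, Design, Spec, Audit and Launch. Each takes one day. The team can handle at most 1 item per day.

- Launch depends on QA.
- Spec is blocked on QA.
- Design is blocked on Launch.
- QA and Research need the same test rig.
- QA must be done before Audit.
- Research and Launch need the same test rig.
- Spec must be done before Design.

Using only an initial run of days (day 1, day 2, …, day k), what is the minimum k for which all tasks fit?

The precedence chain requires at least 3 distinct days.
With at most 1 per day and 6 tasks, at least 6 days are needed.
6 works (last occupied day: day 6): for example Audit -> day 5, Research -> day 6, QA -> day 1, Launch -> day 3, Design -> day 4, Spec -> day 2.

6 days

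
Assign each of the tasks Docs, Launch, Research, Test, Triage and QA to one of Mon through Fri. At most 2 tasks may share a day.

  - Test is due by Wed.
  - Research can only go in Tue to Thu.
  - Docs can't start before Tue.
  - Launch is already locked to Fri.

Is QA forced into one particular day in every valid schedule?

No

QA can be Mon (e.g. Test in Mon, Triage in Wed, QA in Mon, Research in Tue, Launch in Fri, Docs in Tue) or Tue (e.g. Launch -> Fri; Research -> Tue; QA -> Tue; Triage -> Mon; Test -> Mon; Docs -> Wed).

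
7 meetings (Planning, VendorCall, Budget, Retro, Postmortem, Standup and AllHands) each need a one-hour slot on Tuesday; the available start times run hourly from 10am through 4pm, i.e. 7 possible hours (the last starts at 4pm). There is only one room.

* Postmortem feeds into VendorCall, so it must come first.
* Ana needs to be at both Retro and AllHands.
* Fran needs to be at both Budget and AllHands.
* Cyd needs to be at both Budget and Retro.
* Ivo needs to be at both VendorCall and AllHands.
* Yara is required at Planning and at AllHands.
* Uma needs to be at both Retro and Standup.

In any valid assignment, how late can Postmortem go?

3pm

Downstream work caps Postmortem at 3pm.
Postmortem at 3pm is achievable: AllHands=2pm; Standup=1pm; Postmortem=3pm; Planning=10am; Budget=11am; Retro=12pm; VendorCall=4pm.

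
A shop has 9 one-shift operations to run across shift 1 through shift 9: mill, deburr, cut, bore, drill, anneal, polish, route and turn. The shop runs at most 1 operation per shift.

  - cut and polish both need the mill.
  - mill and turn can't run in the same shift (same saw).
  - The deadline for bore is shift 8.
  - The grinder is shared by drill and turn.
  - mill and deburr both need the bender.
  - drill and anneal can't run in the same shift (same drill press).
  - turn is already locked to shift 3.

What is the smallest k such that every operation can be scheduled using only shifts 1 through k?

With at most 1 per shift and 9 operations, at least 9 shifts are needed.
turn can't be placed before shift 3, so the schedule must run through at least shift 3.
9 works (last occupied shift: shift 9): for example polish in shift 8; bore in shift 1; deburr in shift 4; mill in shift 2; route in shift 9; turn in shift 3; cut in shift 5; anneal in shift 7; drill in shift 6.

9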